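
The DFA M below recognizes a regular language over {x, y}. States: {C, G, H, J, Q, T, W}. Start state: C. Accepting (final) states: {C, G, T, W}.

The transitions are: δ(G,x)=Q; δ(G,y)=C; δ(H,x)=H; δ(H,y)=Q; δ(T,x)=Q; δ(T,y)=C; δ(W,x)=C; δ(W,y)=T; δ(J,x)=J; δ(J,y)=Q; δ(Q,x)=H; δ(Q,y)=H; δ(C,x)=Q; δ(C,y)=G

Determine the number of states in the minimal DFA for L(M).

2

First remove the unreachable states {J,T,W}; 4 states remain.
Initial partition by acceptance: {C,G} | {H,Q}.
No further refinement is possible. Final partition (2 blocks): {C,G} | {H,Q}.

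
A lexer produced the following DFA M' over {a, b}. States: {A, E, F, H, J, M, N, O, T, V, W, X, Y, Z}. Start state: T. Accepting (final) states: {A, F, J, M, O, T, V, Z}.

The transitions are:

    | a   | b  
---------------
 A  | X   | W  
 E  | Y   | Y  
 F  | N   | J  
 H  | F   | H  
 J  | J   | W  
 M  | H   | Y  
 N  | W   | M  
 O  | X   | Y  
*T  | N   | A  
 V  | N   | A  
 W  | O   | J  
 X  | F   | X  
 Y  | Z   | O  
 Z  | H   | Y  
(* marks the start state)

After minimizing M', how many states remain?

Reachable states from the start: {A,F,H,J,M,N,O,T,W,X,Y,Z}. Unreachable: {E,V} — drop them.
Start with accepting vs non-accepting: {A,F,J,M,O,T,Z} | {H,N,W,X,Y}.
Refine {A,F,J,M,O,T,Z} on symbol a: members go to different blocks, giving {A,F,M,O,T,Z} and {J}.
Refine {A,F,M,O,T,Z} on symbol b: members go to different blocks, giving {A,M,O,Z} and {T} and {F}.
On input a, block {H,N,W,X,Y} splits into {W,Y} and {H,X} and {N}.
On input b, block {W,Y} splits into {W} and {Y}.
Refine {A,M,O,Z} on symbol b: members go to different blocks, giving {M,O,Z} and {A}.
No further refinement is possible. Final partition (9 blocks): {M,O,Z} | {W} | {J} | {T} | {F} | {H,X} | {N} | {Y} | {A}.

9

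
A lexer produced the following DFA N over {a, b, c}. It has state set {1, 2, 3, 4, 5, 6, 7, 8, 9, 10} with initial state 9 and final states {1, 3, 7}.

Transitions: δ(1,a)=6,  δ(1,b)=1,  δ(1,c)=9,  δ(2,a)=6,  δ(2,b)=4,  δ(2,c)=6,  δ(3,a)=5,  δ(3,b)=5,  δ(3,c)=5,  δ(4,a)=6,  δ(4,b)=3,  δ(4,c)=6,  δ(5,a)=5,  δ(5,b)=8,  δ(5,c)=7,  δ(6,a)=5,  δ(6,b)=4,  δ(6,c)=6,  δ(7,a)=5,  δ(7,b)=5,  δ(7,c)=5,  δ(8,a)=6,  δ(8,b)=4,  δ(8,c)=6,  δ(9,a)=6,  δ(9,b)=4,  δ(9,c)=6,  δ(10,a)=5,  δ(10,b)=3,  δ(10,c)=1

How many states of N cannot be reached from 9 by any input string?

3

Starting at 9 and following transitions, the reachable set is {3, 4, 5, 6, 7, 8, 9}. That leaves 1, 2, 10 unreachable — 3 in total.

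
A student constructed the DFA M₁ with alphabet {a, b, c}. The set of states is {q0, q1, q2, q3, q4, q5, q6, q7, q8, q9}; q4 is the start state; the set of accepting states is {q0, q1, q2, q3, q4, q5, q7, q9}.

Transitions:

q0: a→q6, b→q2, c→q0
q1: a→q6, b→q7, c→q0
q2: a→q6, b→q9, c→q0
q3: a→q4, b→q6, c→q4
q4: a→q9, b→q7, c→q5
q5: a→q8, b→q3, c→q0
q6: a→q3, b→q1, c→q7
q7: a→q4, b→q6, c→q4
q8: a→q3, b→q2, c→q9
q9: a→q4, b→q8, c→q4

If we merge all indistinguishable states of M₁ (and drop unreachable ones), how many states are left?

P0 = {q0,q1,q2,q3,q4,q5,q7,q9} | {q6,q8}.
Refine {q0,q1,q2,q3,q4,q5,q7,q9} on symbol a: members go to different blocks, giving {q0,q1,q2,q5} and {q3,q4,q7,q9}.
Split {q0,q1,q2,q5} by δ(·,b) → {q1,q2,q5} and {q0}.
On input b, block {q3,q4,q7,q9} splits into {q3,q7,q9} and {q4}.
No further refinement is possible. Final partition (5 blocks): {q1,q2,q5} | {q6,q8} | {q3,q7,q9} | {q0} | {q4}.

5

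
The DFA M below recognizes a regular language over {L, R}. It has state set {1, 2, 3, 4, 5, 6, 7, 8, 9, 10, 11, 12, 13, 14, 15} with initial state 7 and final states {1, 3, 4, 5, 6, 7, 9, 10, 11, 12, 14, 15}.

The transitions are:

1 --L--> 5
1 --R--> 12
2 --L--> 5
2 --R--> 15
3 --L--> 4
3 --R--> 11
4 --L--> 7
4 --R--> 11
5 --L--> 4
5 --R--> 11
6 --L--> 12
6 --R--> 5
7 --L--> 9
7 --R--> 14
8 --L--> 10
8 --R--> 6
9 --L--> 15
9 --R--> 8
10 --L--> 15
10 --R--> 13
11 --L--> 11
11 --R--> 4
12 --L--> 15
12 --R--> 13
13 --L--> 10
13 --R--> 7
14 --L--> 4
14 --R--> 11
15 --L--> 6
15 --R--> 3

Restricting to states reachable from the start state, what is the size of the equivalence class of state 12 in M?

First remove the unreachable states {1,2}; 13 states remain.
Start with accepting vs non-accepting: {3,4,5,6,7,9,10,11,12,14,15} | {8,13}.
Refine {3,4,5,6,7,9,10,11,12,14,15} on symbol R: members go to different blocks, giving {3,4,5,6,7,11,14,15} and {9,10,12}.
On input L, block {3,4,5,6,7,11,14,15} splits into {3,4,5,11,14,15} and {6,7}.
Split {3,4,5,11,14,15} by δ(·,L) → {3,5,11,14} and {4,15}.
Refine {3,5,11,14} on symbol L: members go to different blocks, giving {3,5,14} and {11}.
Refine {4,15} on symbol R: members go to different blocks, giving {4} and {15}.
No further refinement is possible. Final partition (7 blocks): {3,5,14} | {8,13} | {9,10,12} | {6,7} | {4} | {11} | {15}.
The equivalence class containing 12 is {9,10,12}, of size 3.

3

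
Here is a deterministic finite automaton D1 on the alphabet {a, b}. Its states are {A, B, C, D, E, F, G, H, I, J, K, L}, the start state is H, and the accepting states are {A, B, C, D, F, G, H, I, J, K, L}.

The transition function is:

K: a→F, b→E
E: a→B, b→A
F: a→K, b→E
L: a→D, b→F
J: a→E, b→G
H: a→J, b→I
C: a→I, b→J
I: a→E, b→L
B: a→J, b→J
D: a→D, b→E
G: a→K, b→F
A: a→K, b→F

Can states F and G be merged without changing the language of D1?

No

Reachable states from the start: {A,B,D,E,F,G,H,I,J,K,L}. Unreachable: {C} — drop them.
P0 = {A,B,D,F,G,H,I,J,K,L} | {E}.
On input a, block {A,B,D,F,G,H,I,J,K,L} splits into {A,B,D,F,G,H,K,L} and {I,J}.
Refine {A,B,D,F,G,H,K,L} on symbol a: members go to different blocks, giving {A,D,F,G,K,L} and {B,H}.
Refine {A,D,F,G,K,L} on symbol b: members go to different blocks, giving {A,G,L} and {D,F,K}.
The partition is now stable with 5 blocks: {A,G,L} | {E} | {I,J} | {B,H} | {D,F,K}.
F and G end up in different blocks, so they are distinguishable. For instance, the string 'b' is accepted from only G.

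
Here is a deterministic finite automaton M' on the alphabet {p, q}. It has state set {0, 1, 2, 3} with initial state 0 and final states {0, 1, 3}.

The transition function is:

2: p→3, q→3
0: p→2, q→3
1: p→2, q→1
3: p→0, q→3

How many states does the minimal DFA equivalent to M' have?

3

States {1} cannot be reached from the start state, so discard them.
Initial partition by acceptance: {0,3} | {2}.
Split {0,3} by δ(·,p) → {0} and {3}.
No further refinement is possible. Final partition (3 blocks): {0} | {2} | {3}.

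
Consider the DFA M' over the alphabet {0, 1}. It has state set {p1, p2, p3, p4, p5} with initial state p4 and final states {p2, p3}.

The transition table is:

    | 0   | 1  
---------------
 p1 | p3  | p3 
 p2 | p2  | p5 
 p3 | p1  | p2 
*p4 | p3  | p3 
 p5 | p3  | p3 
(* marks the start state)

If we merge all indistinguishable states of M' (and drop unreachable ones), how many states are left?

3

Start with accepting vs non-accepting: {p2,p3} | {p1,p4,p5}.
Split {p2,p3} by δ(·,0) → {p2} and {p3}.
Stable partition: {p2} | {p1,p4,p5} | {p3} — 3 equivalence classes.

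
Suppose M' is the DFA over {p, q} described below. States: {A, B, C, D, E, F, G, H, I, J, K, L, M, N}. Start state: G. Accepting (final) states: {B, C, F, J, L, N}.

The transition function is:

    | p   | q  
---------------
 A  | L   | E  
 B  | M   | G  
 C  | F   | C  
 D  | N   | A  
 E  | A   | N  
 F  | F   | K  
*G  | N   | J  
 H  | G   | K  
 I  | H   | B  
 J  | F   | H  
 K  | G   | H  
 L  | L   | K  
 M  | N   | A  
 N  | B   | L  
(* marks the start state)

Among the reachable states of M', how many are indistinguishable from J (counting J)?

First remove the unreachable states {C,D,I}; 11 states remain.
Initial partition by acceptance: {B,F,J,L,N} | {A,E,G,H,K,M}.
On input p, block {B,F,J,L,N} splits into {F,J,L,N} and {B}.
On input p, block {F,J,L,N} splits into {F,J,L} and {N}.
On input p, block {A,E,G,H,K,M} splits into {E,H,K} and {G,M} and {A}.
Split {E,H,K} by δ(·,p) → {H,K} and {E}.
Refine {G,M} on symbol q: members go to different blocks, giving {G} and {M}.
Stable partition: {F,J,L} | {H,K} | {B} | {N} | {G} | {A} | {E} | {M} — 8 equivalence classes.
State J belongs to the block {F,J,L}, which has 3 states.

3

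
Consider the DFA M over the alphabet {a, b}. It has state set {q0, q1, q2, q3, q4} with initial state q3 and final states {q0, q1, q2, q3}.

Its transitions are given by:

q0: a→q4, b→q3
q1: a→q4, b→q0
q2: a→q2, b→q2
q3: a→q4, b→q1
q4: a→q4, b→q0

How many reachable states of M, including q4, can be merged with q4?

1

Reachable states from the start: {q0,q1,q3,q4}. Unreachable: {q2} — drop them.
P0 = {q0,q1,q3} | {q4}.
No further refinement is possible. Final partition (2 blocks): {q0,q1,q3} | {q4}.
The equivalence class containing q4 is {q4}, of size 1.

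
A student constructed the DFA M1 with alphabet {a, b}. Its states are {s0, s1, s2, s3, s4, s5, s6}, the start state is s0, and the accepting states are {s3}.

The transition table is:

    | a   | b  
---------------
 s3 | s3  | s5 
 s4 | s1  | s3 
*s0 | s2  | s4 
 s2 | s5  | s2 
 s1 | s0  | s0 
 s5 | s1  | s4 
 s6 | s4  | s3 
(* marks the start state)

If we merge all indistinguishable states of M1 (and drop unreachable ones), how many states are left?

States {s6} cannot be reached from the start state, so discard them.
P0 = {s3} | {s0,s1,s2,s4,s5}.
Refine {s0,s1,s2,s4,s5} on symbol b: members go to different blocks, giving {s0,s1,s2,s5} and {s4}.
Refine {s0,s1,s2,s5} on symbol b: members go to different blocks, giving {s0,s5} and {s1,s2}.
On input b, block {s1,s2} splits into {s1} and {s2}.
Split {s0,s5} by δ(·,a) → {s0} and {s5}.
Stable partition: {s3} | {s0} | {s4} | {s1} | {s2} | {s5} — 6 equivalence classes.

6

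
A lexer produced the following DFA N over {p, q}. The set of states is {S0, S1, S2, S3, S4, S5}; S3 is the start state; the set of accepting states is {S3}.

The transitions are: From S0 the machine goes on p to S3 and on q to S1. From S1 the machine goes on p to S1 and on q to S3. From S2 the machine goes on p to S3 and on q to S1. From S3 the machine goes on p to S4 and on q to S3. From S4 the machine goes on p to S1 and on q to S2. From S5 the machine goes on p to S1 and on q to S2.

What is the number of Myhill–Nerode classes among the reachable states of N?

States {S0,S5} cannot be reached from the start state, so discard them.
Start with accepting vs non-accepting: {S3} | {S1,S2,S4}.
Refine {S1,S2,S4} on symbol p: members go to different blocks, giving {S1,S4} and {S2}.
Split {S1,S4} by δ(·,q) → {S1} and {S4}.
The partition is now stable with 4 blocks: {S3} | {S1} | {S2} | {S4}.

4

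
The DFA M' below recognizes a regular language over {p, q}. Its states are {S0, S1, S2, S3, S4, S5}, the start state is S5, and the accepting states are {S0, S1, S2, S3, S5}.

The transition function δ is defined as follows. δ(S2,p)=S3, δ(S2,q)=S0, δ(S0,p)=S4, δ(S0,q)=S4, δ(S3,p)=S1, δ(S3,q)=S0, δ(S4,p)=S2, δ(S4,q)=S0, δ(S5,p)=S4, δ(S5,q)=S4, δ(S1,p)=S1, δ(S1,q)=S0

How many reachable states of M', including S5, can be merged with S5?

All states are reachable from the start state.
P0 = {S0,S1,S2,S3,S5} | {S4}.
On input p, block {S0,S1,S2,S3,S5} splits into {S1,S2,S3} and {S0,S5}.
Stable partition: {S1,S2,S3} | {S4} | {S0,S5} — 3 equivalence classes.
The equivalence class containing S5 is {S0,S5}, of size 2.

2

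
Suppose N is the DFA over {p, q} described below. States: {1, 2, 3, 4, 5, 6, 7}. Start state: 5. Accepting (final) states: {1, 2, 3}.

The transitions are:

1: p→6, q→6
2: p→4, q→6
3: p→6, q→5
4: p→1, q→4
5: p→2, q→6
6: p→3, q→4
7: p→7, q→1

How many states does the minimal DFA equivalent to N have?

First remove the unreachable states {7}; 6 states remain.
Start with accepting vs non-accepting: {1,2,3} | {4,5,6}.
The partition is now stable with 2 blocks: {1,2,3} | {4,5,6}.

2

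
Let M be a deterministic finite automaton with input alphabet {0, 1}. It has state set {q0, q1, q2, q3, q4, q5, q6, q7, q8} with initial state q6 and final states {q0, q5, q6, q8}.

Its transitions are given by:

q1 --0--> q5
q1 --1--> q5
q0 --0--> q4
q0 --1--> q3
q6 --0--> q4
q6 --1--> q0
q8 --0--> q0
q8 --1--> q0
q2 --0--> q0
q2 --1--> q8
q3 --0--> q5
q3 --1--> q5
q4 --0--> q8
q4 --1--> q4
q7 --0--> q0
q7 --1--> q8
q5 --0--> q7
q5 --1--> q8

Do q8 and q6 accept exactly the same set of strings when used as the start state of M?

First remove the unreachable states {q1,q2}; 7 states remain.
Initial partition by acceptance: {q0,q5,q6,q8} | {q3,q4,q7}.
Refine {q0,q5,q6,q8} on symbol 0: members go to different blocks, giving {q0,q5,q6} and {q8}.
On input 1, block {q0,q5,q6} splits into {q0} and {q5} and {q6}.
Refine {q3,q4,q7} on symbol 0: members go to different blocks, giving {q3} and {q4} and {q7}.
Stable partition: {q0} | {q3} | {q8} | {q5} | {q6} | {q4} | {q7} — 7 equivalence classes.
q8 and q6 end up in different blocks, so they are distinguishable. For instance, the string '0' is accepted from only q8.

No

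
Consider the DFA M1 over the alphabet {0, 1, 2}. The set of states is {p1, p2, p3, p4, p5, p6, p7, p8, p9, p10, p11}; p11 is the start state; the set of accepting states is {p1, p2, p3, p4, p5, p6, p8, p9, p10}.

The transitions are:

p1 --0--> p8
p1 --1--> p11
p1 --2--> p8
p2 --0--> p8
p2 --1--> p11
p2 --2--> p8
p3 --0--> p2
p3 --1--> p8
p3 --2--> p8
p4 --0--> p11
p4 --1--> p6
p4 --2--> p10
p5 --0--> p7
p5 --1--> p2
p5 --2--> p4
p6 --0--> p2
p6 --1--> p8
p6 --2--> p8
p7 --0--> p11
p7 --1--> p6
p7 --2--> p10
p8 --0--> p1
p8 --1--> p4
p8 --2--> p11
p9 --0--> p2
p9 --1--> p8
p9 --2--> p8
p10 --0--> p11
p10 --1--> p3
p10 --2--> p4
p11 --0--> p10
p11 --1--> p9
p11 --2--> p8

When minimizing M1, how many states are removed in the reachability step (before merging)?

2

No path from p11 leads to p5, p7; the other 9 states are all reachable.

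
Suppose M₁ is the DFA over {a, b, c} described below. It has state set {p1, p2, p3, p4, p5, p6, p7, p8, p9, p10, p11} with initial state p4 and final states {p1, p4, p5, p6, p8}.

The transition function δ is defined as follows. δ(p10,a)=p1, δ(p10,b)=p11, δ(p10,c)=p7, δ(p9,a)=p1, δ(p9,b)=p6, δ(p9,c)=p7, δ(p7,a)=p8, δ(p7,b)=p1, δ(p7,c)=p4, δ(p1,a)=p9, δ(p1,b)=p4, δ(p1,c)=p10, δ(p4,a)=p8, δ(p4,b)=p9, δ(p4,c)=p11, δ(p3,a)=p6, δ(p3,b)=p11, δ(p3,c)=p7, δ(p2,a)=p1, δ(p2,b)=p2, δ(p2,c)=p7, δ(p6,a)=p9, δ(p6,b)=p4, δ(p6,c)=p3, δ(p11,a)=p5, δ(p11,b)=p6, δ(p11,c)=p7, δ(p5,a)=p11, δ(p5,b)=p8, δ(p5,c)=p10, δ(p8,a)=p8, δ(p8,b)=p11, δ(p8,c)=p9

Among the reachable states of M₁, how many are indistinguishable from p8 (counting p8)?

2

Reachable states from the start: {p1,p3,p4,p5,p6,p7,p8,p9,p10,p11}. Unreachable: {p2} — drop them.
P0 = {p1,p4,p5,p6,p8} | {p3,p7,p9,p10,p11}.
Split {p1,p4,p5,p6,p8} by δ(·,a) → {p1,p5,p6} and {p4,p8}.
Split {p3,p7,p9,p10,p11} by δ(·,a) → {p3,p9,p10,p11} and {p7}.
Split {p3,p9,p10,p11} by δ(·,b) → {p3,p10} and {p9,p11}.
No further refinement is possible. Final partition (5 blocks): {p1,p5,p6} | {p3,p10} | {p4,p8} | {p7} | {p9,p11}.
The equivalence class containing p8 is {p4,p8}, of size 2.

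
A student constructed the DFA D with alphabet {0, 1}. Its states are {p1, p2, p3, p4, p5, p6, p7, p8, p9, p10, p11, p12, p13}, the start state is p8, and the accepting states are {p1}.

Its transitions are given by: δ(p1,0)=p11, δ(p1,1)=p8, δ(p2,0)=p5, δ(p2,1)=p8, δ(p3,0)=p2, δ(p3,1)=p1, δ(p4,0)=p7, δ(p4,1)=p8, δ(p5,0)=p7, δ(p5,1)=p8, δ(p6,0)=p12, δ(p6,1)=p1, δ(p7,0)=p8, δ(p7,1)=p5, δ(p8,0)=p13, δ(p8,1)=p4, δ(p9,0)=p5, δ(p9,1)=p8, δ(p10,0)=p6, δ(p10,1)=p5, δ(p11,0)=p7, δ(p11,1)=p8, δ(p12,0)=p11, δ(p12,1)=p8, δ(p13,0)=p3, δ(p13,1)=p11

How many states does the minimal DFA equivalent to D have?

First remove the unreachable states {p6,p9,p10,p12}; 9 states remain.
P0 = {p1} | {p2,p3,p4,p5,p7,p8,p11,p13}.
Split {p2,p3,p4,p5,p7,p8,p11,p13} by δ(·,1) → {p2,p4,p5,p7,p8,p11,p13} and {p3}.
Split {p2,p4,p5,p7,p8,p11,p13} by δ(·,0) → {p2,p4,p5,p7,p8,p11} and {p13}.
Refine {p2,p4,p5,p7,p8,p11} on symbol 0: members go to different blocks, giving {p2,p4,p5,p7,p11} and {p8}.
Refine {p2,p4,p5,p7,p11} on symbol 0: members go to different blocks, giving {p2,p4,p5,p11} and {p7}.
Refine {p2,p4,p5,p11} on symbol 0: members go to different blocks, giving {p4,p5,p11} and {p2}.
Stable partition: {p1} | {p4,p5,p11} | {p3} | {p13} | {p8} | {p7} | {p2} — 7 equivalence classes.

7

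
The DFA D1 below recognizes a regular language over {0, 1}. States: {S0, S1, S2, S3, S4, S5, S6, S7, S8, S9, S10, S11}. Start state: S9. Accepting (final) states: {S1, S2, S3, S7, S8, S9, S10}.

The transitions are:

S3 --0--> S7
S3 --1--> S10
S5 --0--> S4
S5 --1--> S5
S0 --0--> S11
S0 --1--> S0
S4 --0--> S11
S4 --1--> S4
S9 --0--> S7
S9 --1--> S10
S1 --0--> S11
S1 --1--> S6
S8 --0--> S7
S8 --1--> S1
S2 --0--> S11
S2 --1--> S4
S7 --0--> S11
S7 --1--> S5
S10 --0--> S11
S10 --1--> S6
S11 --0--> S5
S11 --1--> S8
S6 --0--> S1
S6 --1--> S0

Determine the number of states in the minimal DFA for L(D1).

First remove the unreachable states {S2,S3}; 10 states remain.
P0 = {S1,S7,S8,S9,S10} | {S0,S4,S5,S6,S11}.
Split {S1,S7,S8,S9,S10} by δ(·,0) → {S1,S7,S10} and {S8,S9}.
On input 0, block {S0,S4,S5,S6,S11} splits into {S0,S4,S5,S11} and {S6}.
Split {S1,S7,S10} by δ(·,1) → {S1,S10} and {S7}.
Split {S0,S4,S5,S11} by δ(·,1) → {S0,S4,S5} and {S11}.
Split {S0,S4,S5} by δ(·,0) → {S0,S4} and {S5}.
No further refinement is possible. Final partition (7 blocks): {S1,S10} | {S0,S4} | {S8,S9} | {S6} | {S7} | {S11} | {S5}.

7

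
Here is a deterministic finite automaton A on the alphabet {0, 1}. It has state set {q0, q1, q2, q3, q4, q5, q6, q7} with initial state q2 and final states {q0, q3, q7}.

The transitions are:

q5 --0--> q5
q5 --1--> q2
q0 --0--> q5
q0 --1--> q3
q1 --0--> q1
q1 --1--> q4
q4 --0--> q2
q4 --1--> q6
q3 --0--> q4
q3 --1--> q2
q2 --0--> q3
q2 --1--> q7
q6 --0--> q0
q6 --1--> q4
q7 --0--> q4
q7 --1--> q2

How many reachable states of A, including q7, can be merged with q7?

Reachable states from the start: {q0,q2,q3,q4,q5,q6,q7}. Unreachable: {q1} — drop them.
Start with accepting vs non-accepting: {q0,q3,q7} | {q2,q4,q5,q6}.
Refine {q0,q3,q7} on symbol 1: members go to different blocks, giving {q3,q7} and {q0}.
On input 0, block {q2,q4,q5,q6} splits into {q4,q5} and {q2} and {q6}.
On input 0, block {q4,q5} splits into {q4} and {q5}.
No further refinement is possible. Final partition (6 blocks): {q3,q7} | {q4} | {q0} | {q2} | {q6} | {q5}.
State q7 belongs to the block {q3,q7}, which has 2 states.

2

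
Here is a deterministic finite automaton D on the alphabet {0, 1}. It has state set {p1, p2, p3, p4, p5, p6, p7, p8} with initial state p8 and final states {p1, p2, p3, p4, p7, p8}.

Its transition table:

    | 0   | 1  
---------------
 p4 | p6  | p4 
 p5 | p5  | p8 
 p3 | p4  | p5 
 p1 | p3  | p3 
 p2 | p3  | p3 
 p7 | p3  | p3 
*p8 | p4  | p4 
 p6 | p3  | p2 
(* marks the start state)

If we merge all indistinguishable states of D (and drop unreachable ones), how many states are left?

6

Reachable states from the start: {p2,p3,p4,p5,p6,p8}. Unreachable: {p1,p7} — drop them.
Initial partition by acceptance: {p2,p3,p4,p8} | {p5,p6}.
Refine {p2,p3,p4,p8} on symbol 0: members go to different blocks, giving {p2,p3,p8} and {p4}.
Split {p2,p3,p8} by δ(·,0) → {p3,p8} and {p2}.
On input 1, block {p3,p8} splits into {p3} and {p8}.
Split {p5,p6} by δ(·,0) → {p5} and {p6}.
No further refinement is possible. Final partition (6 blocks): {p3} | {p5} | {p4} | {p2} | {p8} | {p6}.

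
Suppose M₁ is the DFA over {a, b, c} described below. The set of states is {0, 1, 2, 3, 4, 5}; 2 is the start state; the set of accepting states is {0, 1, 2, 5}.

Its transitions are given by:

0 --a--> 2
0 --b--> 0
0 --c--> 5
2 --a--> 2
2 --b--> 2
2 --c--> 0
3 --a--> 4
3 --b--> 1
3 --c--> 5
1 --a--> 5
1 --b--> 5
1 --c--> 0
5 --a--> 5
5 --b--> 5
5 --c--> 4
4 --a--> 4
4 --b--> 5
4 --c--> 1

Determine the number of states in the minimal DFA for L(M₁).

First remove the unreachable states {3}; 5 states remain.
Initial partition by acceptance: {0,1,2,5} | {4}.
Split {0,1,2,5} by δ(·,c) → {0,1,2} and {5}.
Split {0,1,2} by δ(·,a) → {0,2} and {1}.
Refine {0,2} on symbol c: members go to different blocks, giving {0} and {2}.
Stable partition: {0} | {4} | {5} | {1} | {2} — 5 equivalence classes.

5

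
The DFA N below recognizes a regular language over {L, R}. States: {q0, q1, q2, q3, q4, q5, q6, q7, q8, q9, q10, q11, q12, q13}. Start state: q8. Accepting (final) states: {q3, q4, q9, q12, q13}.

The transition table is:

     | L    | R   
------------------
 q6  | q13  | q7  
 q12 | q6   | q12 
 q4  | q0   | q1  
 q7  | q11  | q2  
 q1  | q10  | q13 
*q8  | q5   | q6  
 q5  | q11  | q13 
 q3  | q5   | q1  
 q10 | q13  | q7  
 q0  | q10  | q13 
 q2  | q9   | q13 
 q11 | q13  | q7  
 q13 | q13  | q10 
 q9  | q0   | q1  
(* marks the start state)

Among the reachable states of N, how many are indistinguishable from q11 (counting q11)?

States {q3,q4,q12} cannot be reached from the start state, so discard them.
Start with accepting vs non-accepting: {q9,q13} | {q0,q1,q2,q5,q6,q7,q8,q10,q11}.
On input L, block {q9,q13} splits into {q9} and {q13}.
Refine {q0,q1,q2,q5,q6,q7,q8,q10,q11} on symbol L: members go to different blocks, giving {q0,q1,q5,q7,q8} and {q6,q10,q11} and {q2}.
Split {q0,q1,q5,q7,q8} by δ(·,L) → {q0,q1,q5,q7} and {q8}.
On input R, block {q0,q1,q5,q7} splits into {q0,q1,q5} and {q7}.
No further refinement is possible. Final partition (7 blocks): {q9} | {q0,q1,q5} | {q13} | {q6,q10,q11} | {q2} | {q8} | {q7}.
State q11 belongs to the block {q6,q10,q11}, which has 3 states.

3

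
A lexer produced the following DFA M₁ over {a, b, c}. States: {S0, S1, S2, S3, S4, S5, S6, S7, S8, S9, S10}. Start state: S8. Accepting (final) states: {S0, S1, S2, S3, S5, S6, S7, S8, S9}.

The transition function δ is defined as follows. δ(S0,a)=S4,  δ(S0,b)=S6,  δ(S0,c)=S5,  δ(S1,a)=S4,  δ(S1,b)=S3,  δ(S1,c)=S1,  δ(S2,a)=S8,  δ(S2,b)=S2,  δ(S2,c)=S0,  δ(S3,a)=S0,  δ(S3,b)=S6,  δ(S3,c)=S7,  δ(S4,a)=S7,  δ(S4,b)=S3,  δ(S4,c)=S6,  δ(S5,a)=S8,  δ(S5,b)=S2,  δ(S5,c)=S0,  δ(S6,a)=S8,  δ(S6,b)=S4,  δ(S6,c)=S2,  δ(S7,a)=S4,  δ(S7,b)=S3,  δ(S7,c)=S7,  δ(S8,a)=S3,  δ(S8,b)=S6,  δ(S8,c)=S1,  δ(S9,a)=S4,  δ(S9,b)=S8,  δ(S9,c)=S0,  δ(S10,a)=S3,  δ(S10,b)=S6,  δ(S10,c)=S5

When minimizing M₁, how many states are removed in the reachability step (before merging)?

2

No path from S8 leads to S9, S10; the other 9 states are all reachable.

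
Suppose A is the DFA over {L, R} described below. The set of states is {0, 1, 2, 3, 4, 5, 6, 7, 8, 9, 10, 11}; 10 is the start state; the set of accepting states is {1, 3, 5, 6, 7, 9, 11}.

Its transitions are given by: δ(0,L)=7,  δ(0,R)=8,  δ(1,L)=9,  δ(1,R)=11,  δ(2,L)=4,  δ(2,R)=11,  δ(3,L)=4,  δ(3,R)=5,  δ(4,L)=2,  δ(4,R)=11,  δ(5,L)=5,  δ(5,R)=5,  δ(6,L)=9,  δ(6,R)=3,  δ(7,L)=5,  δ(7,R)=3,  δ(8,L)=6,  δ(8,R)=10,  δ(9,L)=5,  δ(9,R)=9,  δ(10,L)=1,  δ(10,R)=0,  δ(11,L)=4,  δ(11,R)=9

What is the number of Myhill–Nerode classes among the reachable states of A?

Start with accepting vs non-accepting: {1,3,5,6,7,9,11} | {0,2,4,8,10}.
On input L, block {1,3,5,6,7,9,11} splits into {1,5,6,7,9} and {3,11}.
Refine {1,5,6,7,9} on symbol R: members go to different blocks, giving {1,6,7} and {5,9}.
Split {0,2,4,8,10} by δ(·,L) → {0,8,10} and {2,4}.
Stable partition: {1,6,7} | {0,8,10} | {3,11} | {5,9} | {2,4} — 5 equivalence classes.

5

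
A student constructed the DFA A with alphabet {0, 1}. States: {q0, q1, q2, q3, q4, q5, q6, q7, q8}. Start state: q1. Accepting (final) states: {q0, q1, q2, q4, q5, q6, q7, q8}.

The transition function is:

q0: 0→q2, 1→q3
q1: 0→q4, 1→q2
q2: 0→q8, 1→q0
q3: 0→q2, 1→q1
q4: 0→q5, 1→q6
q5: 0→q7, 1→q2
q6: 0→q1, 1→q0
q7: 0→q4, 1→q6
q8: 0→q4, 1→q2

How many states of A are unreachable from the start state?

Every one of the 9 states is reachable from q1.

0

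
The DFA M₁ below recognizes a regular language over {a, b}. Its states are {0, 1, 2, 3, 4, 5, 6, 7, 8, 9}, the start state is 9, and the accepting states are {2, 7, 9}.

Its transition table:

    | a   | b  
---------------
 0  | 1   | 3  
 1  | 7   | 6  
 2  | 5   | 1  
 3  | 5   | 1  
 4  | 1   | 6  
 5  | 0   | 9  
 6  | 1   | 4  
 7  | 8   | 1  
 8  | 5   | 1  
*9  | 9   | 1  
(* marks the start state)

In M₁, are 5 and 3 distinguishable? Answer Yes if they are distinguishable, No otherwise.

Yes

States {2} cannot be reached from the start state, so discard them.
P0 = {7,9} | {0,1,3,4,5,6,8}.
Split {7,9} by δ(·,a) → {7} and {9}.
On input a, block {0,1,3,4,5,6,8} splits into {0,3,4,5,6,8} and {1}.
Split {0,3,4,5,6,8} by δ(·,a) → {0,4,6} and {3,5,8}.
On input b, block {0,4,6} splits into {4,6} and {0}.
Refine {3,5,8} on symbol a: members go to different blocks, giving {3,8} and {5}.
Stable partition: {7} | {4,6} | {9} | {1} | {3,8} | {0} | {5} — 7 equivalence classes.
5 and 3 end up in different blocks, so they are distinguishable. For instance, the string 'b' is accepted from only 5.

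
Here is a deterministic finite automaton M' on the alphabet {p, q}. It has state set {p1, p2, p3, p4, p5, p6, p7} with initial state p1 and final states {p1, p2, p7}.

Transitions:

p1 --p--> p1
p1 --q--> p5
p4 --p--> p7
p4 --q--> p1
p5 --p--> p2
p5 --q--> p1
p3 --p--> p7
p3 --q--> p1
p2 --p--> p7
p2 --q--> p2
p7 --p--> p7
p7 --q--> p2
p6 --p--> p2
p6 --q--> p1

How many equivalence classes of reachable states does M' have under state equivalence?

3

Reachable states from the start: {p1,p2,p5,p7}. Unreachable: {p3,p4,p6} — drop them.
P0 = {p1,p2,p7} | {p5}.
Refine {p1,p2,p7} on symbol q: members go to different blocks, giving {p2,p7} and {p1}.
No further refinement is possible. Final partition (3 blocks): {p2,p7} | {p5} | {p1}.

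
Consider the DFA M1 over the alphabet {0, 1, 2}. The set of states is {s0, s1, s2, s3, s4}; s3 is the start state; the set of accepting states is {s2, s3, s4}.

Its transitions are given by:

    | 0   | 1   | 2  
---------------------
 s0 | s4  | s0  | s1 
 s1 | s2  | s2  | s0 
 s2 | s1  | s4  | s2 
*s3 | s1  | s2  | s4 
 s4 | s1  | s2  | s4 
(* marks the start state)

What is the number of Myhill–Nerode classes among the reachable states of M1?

3

Initial partition by acceptance: {s2,s3,s4} | {s0,s1}.
Split {s0,s1} by δ(·,1) → {s0} and {s1}.
The partition is now stable with 3 blocks: {s2,s3,s4} | {s0} | {s1}.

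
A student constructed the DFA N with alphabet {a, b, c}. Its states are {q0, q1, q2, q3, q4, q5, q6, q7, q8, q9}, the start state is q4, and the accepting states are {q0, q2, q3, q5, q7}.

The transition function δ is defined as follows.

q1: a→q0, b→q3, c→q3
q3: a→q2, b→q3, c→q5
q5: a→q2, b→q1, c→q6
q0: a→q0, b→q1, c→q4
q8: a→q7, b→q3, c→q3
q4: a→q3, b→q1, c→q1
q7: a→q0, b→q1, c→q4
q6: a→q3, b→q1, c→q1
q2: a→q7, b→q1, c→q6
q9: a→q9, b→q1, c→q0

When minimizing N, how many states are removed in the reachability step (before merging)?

2

No path from q4 leads to q8, q9; the other 8 states are all reachable.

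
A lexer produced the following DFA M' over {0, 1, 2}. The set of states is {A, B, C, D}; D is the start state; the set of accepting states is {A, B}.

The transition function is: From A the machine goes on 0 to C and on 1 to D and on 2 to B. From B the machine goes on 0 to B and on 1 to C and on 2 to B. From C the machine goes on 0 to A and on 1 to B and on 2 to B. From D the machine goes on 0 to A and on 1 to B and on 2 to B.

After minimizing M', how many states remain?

3

All states are reachable from the start state.
Start with accepting vs non-accepting: {A,B} | {C,D}.
Split {A,B} by δ(·,0) → {A} and {B}.
No further refinement is possible. Final partition (3 blocks): {A} | {C,D} | {B}.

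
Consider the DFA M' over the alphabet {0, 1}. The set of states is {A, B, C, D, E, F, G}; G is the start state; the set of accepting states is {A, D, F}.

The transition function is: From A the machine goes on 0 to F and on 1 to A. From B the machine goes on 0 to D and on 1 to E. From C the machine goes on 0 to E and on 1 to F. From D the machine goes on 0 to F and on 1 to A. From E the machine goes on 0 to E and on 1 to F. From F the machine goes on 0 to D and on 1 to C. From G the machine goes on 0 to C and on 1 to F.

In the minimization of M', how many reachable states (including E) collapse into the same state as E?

3

States {B} cannot be reached from the start state, so discard them.
Initial partition by acceptance: {A,D,F} | {C,E,G}.
Split {A,D,F} by δ(·,1) → {A,D} and {F}.
Stable partition: {A,D} | {C,E,G} | {F} — 3 equivalence classes.
State E belongs to the block {C,E,G}, which has 3 states.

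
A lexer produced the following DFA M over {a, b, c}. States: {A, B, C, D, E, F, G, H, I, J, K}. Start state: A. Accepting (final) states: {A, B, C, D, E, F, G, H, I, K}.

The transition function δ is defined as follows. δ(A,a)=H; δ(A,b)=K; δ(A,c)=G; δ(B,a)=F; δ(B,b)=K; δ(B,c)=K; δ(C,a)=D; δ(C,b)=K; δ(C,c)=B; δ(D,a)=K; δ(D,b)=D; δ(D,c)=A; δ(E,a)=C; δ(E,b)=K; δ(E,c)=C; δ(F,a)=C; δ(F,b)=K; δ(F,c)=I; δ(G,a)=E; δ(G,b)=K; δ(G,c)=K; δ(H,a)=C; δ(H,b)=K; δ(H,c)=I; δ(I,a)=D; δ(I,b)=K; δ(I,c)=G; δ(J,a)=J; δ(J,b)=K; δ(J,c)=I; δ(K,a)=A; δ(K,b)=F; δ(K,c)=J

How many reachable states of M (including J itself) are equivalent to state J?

All states are reachable from the start state.
Start with accepting vs non-accepting: {A,B,C,D,E,F,G,H,I,K} | {J}.
On input c, block {A,B,C,D,E,F,G,H,I,K} splits into {A,B,C,D,E,F,G,H,I} and {K}.
Split {A,B,C,D,E,F,G,H,I} by δ(·,a) → {A,B,C,E,F,G,H,I} and {D}.
Refine {A,B,C,E,F,G,H,I} on symbol a: members go to different blocks, giving {A,B,E,F,G,H} and {C,I}.
Split {A,B,E,F,G,H} by δ(·,a) → {A,B,G} and {E,F,H}.
On input c, block {A,B,G} splits into {B,G} and {A}.
The partition is now stable with 7 blocks: {B,G} | {J} | {K} | {D} | {C,I} | {E,F,H} | {A}.
State J belongs to the block {J}, which has 1 states.

1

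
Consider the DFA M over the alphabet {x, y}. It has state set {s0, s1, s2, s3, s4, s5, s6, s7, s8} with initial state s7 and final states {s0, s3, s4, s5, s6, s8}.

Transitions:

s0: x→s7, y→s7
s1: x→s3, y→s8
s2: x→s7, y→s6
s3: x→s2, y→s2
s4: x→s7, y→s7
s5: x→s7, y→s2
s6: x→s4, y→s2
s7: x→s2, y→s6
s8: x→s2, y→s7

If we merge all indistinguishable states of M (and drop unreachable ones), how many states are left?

States {s0,s1,s3,s5,s8} cannot be reached from the start state, so discard them.
Start with accepting vs non-accepting: {s4,s6} | {s2,s7}.
Split {s4,s6} by δ(·,x) → {s4} and {s6}.
The partition is now stable with 3 blocks: {s4} | {s2,s7} | {s6}.

3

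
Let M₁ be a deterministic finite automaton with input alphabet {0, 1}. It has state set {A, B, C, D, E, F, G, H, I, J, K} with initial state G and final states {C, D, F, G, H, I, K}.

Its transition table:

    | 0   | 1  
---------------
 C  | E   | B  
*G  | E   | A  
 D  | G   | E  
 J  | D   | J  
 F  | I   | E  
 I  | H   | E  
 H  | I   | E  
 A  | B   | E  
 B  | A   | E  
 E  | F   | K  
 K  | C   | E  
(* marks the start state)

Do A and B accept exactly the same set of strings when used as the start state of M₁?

States {D,J} cannot be reached from the start state, so discard them.
Start with accepting vs non-accepting: {C,F,G,H,I,K} | {A,B,E}.
On input 0, block {C,F,G,H,I,K} splits into {F,H,I,K} and {C,G}.
Split {F,H,I,K} by δ(·,0) → {F,H,I} and {K}.
Refine {A,B,E} on symbol 0: members go to different blocks, giving {A,B} and {E}.
No further refinement is possible. Final partition (5 blocks): {F,H,I} | {A,B} | {C,G} | {K} | {E}.
A and B lie in the same block of the stable partition, so they are equivalent — no string distinguishes them.

Yes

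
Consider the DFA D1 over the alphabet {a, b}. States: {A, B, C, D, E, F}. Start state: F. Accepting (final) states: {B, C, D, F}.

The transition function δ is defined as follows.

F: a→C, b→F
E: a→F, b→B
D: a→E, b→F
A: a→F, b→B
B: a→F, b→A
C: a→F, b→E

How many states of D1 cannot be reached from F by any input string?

BFS from F reaches {A, B, C, E, F}; the 1 state(s) D are never visited.

1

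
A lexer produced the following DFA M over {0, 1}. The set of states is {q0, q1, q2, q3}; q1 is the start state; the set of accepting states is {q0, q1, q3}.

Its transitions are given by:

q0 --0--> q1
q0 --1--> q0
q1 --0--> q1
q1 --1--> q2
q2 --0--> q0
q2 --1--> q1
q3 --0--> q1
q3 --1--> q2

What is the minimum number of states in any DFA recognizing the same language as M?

First remove the unreachable states {q3}; 3 states remain.
Start with accepting vs non-accepting: {q0,q1} | {q2}.
On input 1, block {q0,q1} splits into {q0} and {q1}.
The partition is now stable with 3 blocks: {q0} | {q2} | {q1}.

3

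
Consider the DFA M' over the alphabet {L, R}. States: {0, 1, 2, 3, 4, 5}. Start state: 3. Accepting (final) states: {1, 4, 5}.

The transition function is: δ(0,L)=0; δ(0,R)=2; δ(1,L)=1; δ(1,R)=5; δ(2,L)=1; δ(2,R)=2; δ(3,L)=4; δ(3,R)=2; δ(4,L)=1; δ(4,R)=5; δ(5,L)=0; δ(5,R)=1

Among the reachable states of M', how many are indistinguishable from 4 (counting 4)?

All states are reachable from the start state.
Initial partition by acceptance: {1,4,5} | {0,2,3}.
Split {1,4,5} by δ(·,L) → {1,4} and {5}.
Refine {0,2,3} on symbol L: members go to different blocks, giving {2,3} and {0}.
The partition is now stable with 4 blocks: {1,4} | {2,3} | {5} | {0}.
State 4 belongs to the block {1,4}, which has 2 states.

2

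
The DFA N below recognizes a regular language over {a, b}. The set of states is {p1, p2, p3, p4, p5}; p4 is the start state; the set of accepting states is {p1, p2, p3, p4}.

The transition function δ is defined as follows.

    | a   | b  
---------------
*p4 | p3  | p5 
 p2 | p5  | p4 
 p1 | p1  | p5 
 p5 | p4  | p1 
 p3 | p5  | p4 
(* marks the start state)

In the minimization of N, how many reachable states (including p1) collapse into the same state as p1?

1

States {p2} cannot be reached from the start state, so discard them.
P0 = {p1,p3,p4} | {p5}.
Split {p1,p3,p4} by δ(·,a) → {p1,p4} and {p3}.
Refine {p1,p4} on symbol a: members go to different blocks, giving {p1} and {p4}.
Stable partition: {p1} | {p5} | {p3} | {p4} — 4 equivalence classes.
The equivalence class containing p1 is {p1}, of size 1.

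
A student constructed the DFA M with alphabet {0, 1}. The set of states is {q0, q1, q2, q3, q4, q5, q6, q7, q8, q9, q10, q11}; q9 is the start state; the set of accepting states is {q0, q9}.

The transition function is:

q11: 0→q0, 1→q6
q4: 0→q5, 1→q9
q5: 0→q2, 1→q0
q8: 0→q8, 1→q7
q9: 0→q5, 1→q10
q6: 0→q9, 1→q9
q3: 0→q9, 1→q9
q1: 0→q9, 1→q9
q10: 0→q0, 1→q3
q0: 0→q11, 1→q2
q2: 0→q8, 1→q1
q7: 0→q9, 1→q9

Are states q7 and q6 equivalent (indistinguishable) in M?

Yes

States {q4} cannot be reached from the start state, so discard them.
Initial partition by acceptance: {q0,q9} | {q1,q2,q3,q5,q6,q7,q8,q10,q11}.
Refine {q1,q2,q3,q5,q6,q7,q8,q10,q11} on symbol 0: members go to different blocks, giving {q1,q3,q6,q7,q10,q11} and {q2,q5,q8}.
Split {q0,q9} by δ(·,0) → {q0} and {q9}.
On input 0, block {q1,q3,q6,q7,q10,q11} splits into {q1,q3,q6,q7} and {q10,q11}.
On input 1, block {q2,q5,q8} splits into {q2,q8} and {q5}.
No further refinement is possible. Final partition (6 blocks): {q0} | {q1,q3,q6,q7} | {q2,q8} | {q9} | {q10,q11} | {q5}.
q7 and q6 lie in the same block of the stable partition, so they are equivalent — no string distinguishes them.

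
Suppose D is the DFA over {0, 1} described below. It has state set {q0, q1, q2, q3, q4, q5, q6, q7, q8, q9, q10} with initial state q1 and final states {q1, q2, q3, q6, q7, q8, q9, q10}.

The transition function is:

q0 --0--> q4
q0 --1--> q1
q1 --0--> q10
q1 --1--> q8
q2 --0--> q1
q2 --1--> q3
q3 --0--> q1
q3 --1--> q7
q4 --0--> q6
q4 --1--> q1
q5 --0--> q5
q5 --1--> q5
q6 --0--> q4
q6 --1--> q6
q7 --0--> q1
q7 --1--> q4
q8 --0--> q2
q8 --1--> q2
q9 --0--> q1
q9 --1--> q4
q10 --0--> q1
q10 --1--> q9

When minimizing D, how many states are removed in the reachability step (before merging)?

2

Starting at q1 and following transitions, the reachable set is {q1, q2, q3, q4, q6, q7, q8, q9, q10}. That leaves q0, q5 unreachable — 2 in total.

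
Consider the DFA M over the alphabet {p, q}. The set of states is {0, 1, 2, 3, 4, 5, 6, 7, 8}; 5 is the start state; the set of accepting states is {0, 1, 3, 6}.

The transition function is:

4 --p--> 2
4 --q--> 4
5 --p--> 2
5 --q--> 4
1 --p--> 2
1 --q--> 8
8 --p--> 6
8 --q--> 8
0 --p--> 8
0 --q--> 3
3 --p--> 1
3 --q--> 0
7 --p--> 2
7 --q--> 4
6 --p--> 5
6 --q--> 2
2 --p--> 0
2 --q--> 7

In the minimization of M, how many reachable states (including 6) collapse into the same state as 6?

Every state is reachable, so we keep all 9.
Start with accepting vs non-accepting: {0,1,3,6} | {2,4,5,7,8}.
Refine {0,1,3,6} on symbol p: members go to different blocks, giving {0,1,6} and {3}.
On input q, block {0,1,6} splits into {1,6} and {0}.
Split {2,4,5,7,8} by δ(·,p) → {4,5,7} and {2} and {8}.
Refine {1,6} on symbol p: members go to different blocks, giving {1} and {6}.
No further refinement is possible. Final partition (7 blocks): {1} | {4,5,7} | {3} | {0} | {2} | {8} | {6}.
The equivalence class containing 6 is {6}, of size 1.

1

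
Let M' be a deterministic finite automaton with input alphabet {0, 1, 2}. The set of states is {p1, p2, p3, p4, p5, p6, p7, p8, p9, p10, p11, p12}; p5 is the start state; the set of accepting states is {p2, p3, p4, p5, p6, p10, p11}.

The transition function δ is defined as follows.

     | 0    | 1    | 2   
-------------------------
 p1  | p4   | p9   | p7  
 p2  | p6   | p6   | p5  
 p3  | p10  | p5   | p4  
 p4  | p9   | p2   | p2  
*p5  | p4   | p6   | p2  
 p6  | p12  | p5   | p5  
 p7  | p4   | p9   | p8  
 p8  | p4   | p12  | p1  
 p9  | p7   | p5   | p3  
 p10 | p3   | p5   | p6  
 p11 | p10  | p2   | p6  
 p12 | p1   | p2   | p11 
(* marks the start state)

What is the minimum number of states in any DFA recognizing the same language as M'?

Start with accepting vs non-accepting: {p2,p3,p4,p5,p6,p10,p11} | {p1,p7,p8,p9,p12}.
Split {p2,p3,p4,p5,p6,p10,p11} by δ(·,0) → {p2,p3,p5,p10,p11} and {p4,p6}.
On input 0, block {p2,p3,p5,p10,p11} splits into {p3,p10,p11} and {p2,p5}.
Split {p1,p7,p8,p9,p12} by δ(·,0) → {p1,p7,p8} and {p9,p12}.
Stable partition: {p3,p10,p11} | {p1,p7,p8} | {p4,p6} | {p2,p5} | {p9,p12} — 5 equivalence classes.

5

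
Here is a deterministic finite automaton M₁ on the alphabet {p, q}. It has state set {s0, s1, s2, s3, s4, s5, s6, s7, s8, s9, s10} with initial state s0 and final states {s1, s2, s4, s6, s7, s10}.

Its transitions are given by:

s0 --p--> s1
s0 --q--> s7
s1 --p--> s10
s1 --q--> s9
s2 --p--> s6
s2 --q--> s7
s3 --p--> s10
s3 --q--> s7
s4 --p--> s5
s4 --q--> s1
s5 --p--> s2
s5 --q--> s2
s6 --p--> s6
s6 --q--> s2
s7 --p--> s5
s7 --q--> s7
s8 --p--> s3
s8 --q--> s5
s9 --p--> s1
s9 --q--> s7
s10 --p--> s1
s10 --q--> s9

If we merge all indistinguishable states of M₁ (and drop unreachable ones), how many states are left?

6

Reachable states from the start: {s0,s1,s2,s5,s6,s7,s9,s10}. Unreachable: {s3,s4,s8} — drop them.
P0 = {s1,s2,s6,s7,s10} | {s0,s5,s9}.
Refine {s1,s2,s6,s7,s10} on symbol p: members go to different blocks, giving {s1,s2,s6,s10} and {s7}.
Refine {s1,s2,s6,s10} on symbol q: members go to different blocks, giving {s1,s10} and {s2} and {s6}.
Split {s0,s5,s9} by δ(·,p) → {s0,s9} and {s5}.
The partition is now stable with 6 blocks: {s1,s10} | {s0,s9} | {s7} | {s2} | {s6} | {s5}.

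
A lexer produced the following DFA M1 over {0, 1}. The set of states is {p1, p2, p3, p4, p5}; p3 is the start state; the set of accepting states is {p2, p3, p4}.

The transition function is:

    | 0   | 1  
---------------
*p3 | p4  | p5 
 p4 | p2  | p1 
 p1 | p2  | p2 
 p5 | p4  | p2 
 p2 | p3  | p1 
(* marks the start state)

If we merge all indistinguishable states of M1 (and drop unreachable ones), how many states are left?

2

Every state is reachable, so we keep all 5.
P0 = {p2,p3,p4} | {p1,p5}.
Stable partition: {p2,p3,p4} | {p1,p5} — 2 equivalence classes.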